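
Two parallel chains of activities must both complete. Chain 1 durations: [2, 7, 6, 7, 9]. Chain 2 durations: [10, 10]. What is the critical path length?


Path A total = 2 + 7 + 6 + 7 + 9 = 31
Path B total = 10 + 10 = 20
Critical path = longest path = max(31, 20) = 31

31


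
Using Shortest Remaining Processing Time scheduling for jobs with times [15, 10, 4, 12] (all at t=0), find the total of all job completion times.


Since all jobs arrive at t=0, SRPT equals SPT ordering.
SPT order: [4, 10, 12, 15]
Completion times:
  Job 1: p=4, C=4
  Job 2: p=10, C=14
  Job 3: p=12, C=26
  Job 4: p=15, C=41
Total completion time = 4 + 14 + 26 + 41 = 85

85


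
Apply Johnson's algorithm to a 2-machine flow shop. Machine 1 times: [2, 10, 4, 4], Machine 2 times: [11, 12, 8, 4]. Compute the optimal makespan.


Apply Johnson's rule:
  Group 1 (a <= b): [(1, 2, 11), (3, 4, 8), (4, 4, 4), (2, 10, 12)]
  Group 2 (a > b): []
Optimal job order: [1, 3, 4, 2]
Schedule:
  Job 1: M1 done at 2, M2 done at 13
  Job 3: M1 done at 6, M2 done at 21
  Job 4: M1 done at 10, M2 done at 25
  Job 2: M1 done at 20, M2 done at 37
Makespan = 37

37


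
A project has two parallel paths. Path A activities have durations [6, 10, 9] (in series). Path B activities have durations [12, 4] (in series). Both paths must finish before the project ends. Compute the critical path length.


Path A total = 6 + 10 + 9 = 25
Path B total = 12 + 4 = 16
Critical path = longest path = max(25, 16) = 25

25


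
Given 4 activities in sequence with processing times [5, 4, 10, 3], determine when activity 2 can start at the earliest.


Activity 2 starts after activities 1 through 1 complete.
Predecessor durations: [5]
ES = 5 = 5

5


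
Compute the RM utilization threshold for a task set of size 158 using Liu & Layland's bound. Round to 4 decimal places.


Compute 2^(1/158) = 1.0043966445
Subtract 1: 1.0043966445 - 1 = 0.0043966445
Multiply by n: 158 * 0.0043966445 = 0.6946698310
Round to 4 dp: 0.6947

0.6947


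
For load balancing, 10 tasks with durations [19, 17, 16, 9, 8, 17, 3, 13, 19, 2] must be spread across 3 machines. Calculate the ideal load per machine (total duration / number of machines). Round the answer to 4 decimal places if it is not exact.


Total processing time = 19 + 17 + 16 + 9 + 8 + 17 + 3 + 13 + 19 + 2 = 123
Number of machines = 3
Ideal balanced load = 123 / 3 = 41.0

41.0


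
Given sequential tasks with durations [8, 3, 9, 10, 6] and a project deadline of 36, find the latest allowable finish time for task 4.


LF(activity 4) = deadline - sum of successor durations
Successors: activities 5 through 5 with durations [6]
Sum of successor durations = 6
LF = 36 - 6 = 30

30


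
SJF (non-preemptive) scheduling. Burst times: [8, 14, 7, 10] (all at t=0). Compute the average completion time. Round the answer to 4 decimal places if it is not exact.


SJF order (ascending): [7, 8, 10, 14]
Completion times:
  Job 1: burst=7, C=7
  Job 2: burst=8, C=15
  Job 3: burst=10, C=25
  Job 4: burst=14, C=39
Average completion = 86/4 = 21.5

21.5


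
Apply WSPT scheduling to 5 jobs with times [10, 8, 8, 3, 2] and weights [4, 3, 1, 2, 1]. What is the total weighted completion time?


Compute p/w ratios and sort ascending (WSPT): [(3, 2), (2, 1), (10, 4), (8, 3), (8, 1)]
Compute weighted completion times:
  Job (p=3,w=2): C=3, w*C=2*3=6
  Job (p=2,w=1): C=5, w*C=1*5=5
  Job (p=10,w=4): C=15, w*C=4*15=60
  Job (p=8,w=3): C=23, w*C=3*23=69
  Job (p=8,w=1): C=31, w*C=1*31=31
Total weighted completion time = 171

171


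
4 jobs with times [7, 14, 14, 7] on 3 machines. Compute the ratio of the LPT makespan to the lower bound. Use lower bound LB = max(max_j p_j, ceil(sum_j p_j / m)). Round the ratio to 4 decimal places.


LPT order: [14, 14, 7, 7]
Machine loads after assignment: [14, 14, 14]
LPT makespan = 14
Lower bound = max(max_job, ceil(total/3)) = max(14, 14) = 14
Ratio = 14 / 14 = 1.0

1.0


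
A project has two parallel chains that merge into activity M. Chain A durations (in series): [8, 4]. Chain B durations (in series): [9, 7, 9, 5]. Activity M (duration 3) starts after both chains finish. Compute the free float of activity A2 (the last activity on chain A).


ES(A2) = sum of predecessors on chain A = 8
EF(A2) = ES + duration = 8 + 4 = 12
Successor of A2 is M. ES(M) = max(sum(A), sum(B)) = max(12, 30) = 30
Free float = ES(successor) - EF(current) = 30 - 12 = 18

18


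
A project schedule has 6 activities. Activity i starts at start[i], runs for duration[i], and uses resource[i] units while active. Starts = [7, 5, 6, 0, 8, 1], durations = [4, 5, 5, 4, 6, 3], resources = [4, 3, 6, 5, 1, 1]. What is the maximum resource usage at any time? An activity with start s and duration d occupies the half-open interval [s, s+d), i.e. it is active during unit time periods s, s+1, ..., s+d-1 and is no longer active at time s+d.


Each activity i is active on [start_i, start_i + duration_i).
Compute total resource usage per time slot:
  t=0: active resources = [5], total = 5
  t=1: active resources = [5, 1], total = 6
  t=2: active resources = [5, 1], total = 6
  t=3: active resources = [5, 1], total = 6
  t=4: active resources = [], total = 0
  t=5: active resources = [3], total = 3
  t=6: active resources = [3, 6], total = 9
  t=7: active resources = [4, 3, 6], total = 13
  t=8: active resources = [4, 3, 6, 1], total = 14
  t=9: active resources = [4, 3, 6, 1], total = 14
  t=10: active resources = [4, 6, 1], total = 11
  t=11: active resources = [1], total = 1
  t=12: active resources = [1], total = 1
  t=13: active resources = [1], total = 1
Peak resource demand = 14

14


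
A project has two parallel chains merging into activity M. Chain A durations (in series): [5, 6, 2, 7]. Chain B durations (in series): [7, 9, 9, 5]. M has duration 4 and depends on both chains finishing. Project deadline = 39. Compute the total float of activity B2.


Forward pass: ES(B2) = sum of predecessors on chain B = 7
EF = ES + duration = 7 + 9 = 16
Backward pass: LF(M) = deadline = 39; LS(M) = 39 - 4 = 35
LF(B2) = LS(M) - sum(successors on chain B) = 35 - 14 = 21
LS = LF - duration = 21 - 9 = 12
Total float = LS - ES = 12 - 7 = 5

5


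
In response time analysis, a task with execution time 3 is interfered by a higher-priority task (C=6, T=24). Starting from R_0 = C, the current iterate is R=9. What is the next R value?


R_next = C + ceil(R_prev / T_hp) * C_hp
ceil(9 / 24) = ceil(0.375) = 1
Interference = 1 * 6 = 6
R_next = 3 + 6 = 9
R_next = R_prev, so the iteration has converged (response time = 9).

9


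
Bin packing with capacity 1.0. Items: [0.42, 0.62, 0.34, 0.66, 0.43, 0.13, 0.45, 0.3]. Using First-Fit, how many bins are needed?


Place items sequentially using First-Fit:
  Item 0.42 -> new Bin 1
  Item 0.62 -> new Bin 2
  Item 0.34 -> Bin 1 (now 0.76)
  Item 0.66 -> new Bin 3
  Item 0.43 -> new Bin 4
  Item 0.13 -> Bin 1 (now 0.89)
  Item 0.45 -> Bin 4 (now 0.88)
  Item 0.3 -> Bin 2 (now 0.92)
Total bins used = 4

4


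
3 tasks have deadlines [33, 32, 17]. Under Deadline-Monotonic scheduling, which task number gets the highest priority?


Sort tasks by relative deadline (ascending):
  Task 3: deadline = 17
  Task 2: deadline = 32
  Task 1: deadline = 33
Priority order (highest first): [3, 2, 1]
Highest priority task = 3

3


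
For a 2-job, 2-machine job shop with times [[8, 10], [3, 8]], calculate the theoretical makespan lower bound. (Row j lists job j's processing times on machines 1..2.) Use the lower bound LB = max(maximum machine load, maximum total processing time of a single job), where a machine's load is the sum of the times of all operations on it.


Machine loads:
  Machine 1: 8 + 3 = 11
  Machine 2: 10 + 8 = 18
Max machine load = 18
Job totals:
  Job 1: 18
  Job 2: 11
Max job total = 18
Lower bound = max(18, 18) = 18

18


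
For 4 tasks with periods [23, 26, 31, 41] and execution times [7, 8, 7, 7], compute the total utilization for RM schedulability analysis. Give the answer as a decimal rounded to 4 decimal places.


Compute individual utilizations (exact fractions):
  Task 1: C/T = 7/23 (approx. 0.3043)
  Task 2: C/T = 8/26 = 4/13 (approx. 0.3077)
  Task 3: C/T = 7/31 (approx. 0.2258)
  Task 4: C/T = 7/41 (approx. 0.1707)
Total utilization U = 7/23 + 4/13 + 7/31 + 7/41 = 383289/380029
Rounded to 4 decimal places: U = 1.0086
RM (Liu & Layland) bound for 4 tasks = 0.756828; compare with U = 383289/380029 (approx. 1.008578)
U > 1, so the task set is not schedulable (processor overloaded).

1.0086


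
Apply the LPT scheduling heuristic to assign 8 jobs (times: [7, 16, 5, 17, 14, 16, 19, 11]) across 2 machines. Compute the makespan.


Sort jobs in decreasing order (LPT): [19, 17, 16, 16, 14, 11, 7, 5]
Assign each job to the least loaded machine:
  Machine 1: jobs [19, 16, 11, 7], load = 53
  Machine 2: jobs [17, 16, 14, 5], load = 52
Makespan = max load = 53

53


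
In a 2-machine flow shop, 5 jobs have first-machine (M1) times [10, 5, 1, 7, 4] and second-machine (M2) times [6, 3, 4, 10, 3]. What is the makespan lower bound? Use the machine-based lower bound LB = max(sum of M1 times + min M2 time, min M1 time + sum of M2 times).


LB1 = sum(M1 times) + min(M2 times) = 27 + 3 = 30
LB2 = min(M1 times) + sum(M2 times) = 1 + 26 = 27
Lower bound = max(LB1, LB2) = max(30, 27) = 30

30


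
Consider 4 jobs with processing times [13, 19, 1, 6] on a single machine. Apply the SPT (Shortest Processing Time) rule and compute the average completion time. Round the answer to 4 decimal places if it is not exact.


Sort jobs by processing time (SPT order): [1, 6, 13, 19]
Compute completion times sequentially:
  Job 1: processing = 1, completes at 1
  Job 2: processing = 6, completes at 7
  Job 3: processing = 13, completes at 20
  Job 4: processing = 19, completes at 39
Sum of completion times = 67
Average completion time = 67/4 = 16.75

16.75


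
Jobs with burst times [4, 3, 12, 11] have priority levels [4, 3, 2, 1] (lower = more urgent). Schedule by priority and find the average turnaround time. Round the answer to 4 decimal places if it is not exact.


Sort by priority (ascending = highest first):
Order: [(1, 11), (2, 12), (3, 3), (4, 4)]
Completion times:
  Priority 1, burst=11, C=11
  Priority 2, burst=12, C=23
  Priority 3, burst=3, C=26
  Priority 4, burst=4, C=30
Average turnaround = 90/4 = 22.5

22.5


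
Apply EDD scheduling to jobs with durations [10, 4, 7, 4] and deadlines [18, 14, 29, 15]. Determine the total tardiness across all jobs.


Sort by due date (EDD order): [(4, 14), (4, 15), (10, 18), (7, 29)]
Compute completion times and tardiness:
  Job 1: p=4, d=14, C=4, tardiness=max(0,4-14)=0
  Job 2: p=4, d=15, C=8, tardiness=max(0,8-15)=0
  Job 3: p=10, d=18, C=18, tardiness=max(0,18-18)=0
  Job 4: p=7, d=29, C=25, tardiness=max(0,25-29)=0
Total tardiness = 0

0


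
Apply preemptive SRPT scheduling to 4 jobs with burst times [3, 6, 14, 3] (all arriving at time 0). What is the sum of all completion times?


Since all jobs arrive at t=0, SRPT equals SPT ordering.
SPT order: [3, 3, 6, 14]
Completion times:
  Job 1: p=3, C=3
  Job 2: p=3, C=6
  Job 3: p=6, C=12
  Job 4: p=14, C=26
Total completion time = 3 + 6 + 12 + 26 = 47

47


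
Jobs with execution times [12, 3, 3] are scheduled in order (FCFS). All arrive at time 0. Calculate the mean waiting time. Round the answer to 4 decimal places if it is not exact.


FCFS order (as given): [12, 3, 3]
Waiting times:
  Job 1: wait = 0
  Job 2: wait = 12
  Job 3: wait = 15
Sum of waiting times = 27
Average waiting time = 27/3 = 9.0

9.0


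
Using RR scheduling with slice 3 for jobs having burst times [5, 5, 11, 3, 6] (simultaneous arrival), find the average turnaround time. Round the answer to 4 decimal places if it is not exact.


Time quantum = 3
Execution trace:
  J1 runs 3 units, time = 3
  J2 runs 3 units, time = 6
  J3 runs 3 units, time = 9
  J4 runs 3 units, time = 12
  J5 runs 3 units, time = 15
  J1 runs 2 units, time = 17
  J2 runs 2 units, time = 19
  J3 runs 3 units, time = 22
  J5 runs 3 units, time = 25
  J3 runs 3 units, time = 28
  J3 runs 2 units, time = 30
Finish times: [17, 19, 30, 12, 25]
Average turnaround = 103/5 = 20.6

20.6


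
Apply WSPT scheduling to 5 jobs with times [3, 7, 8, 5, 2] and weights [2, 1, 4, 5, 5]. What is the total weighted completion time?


Compute p/w ratios and sort ascending (WSPT): [(2, 5), (5, 5), (3, 2), (8, 4), (7, 1)]
Compute weighted completion times:
  Job (p=2,w=5): C=2, w*C=5*2=10
  Job (p=5,w=5): C=7, w*C=5*7=35
  Job (p=3,w=2): C=10, w*C=2*10=20
  Job (p=8,w=4): C=18, w*C=4*18=72
  Job (p=7,w=1): C=25, w*C=1*25=25
Total weighted completion time = 162

162


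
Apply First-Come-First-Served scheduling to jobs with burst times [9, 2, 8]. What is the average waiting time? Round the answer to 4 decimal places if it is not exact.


FCFS order (as given): [9, 2, 8]
Waiting times:
  Job 1: wait = 0
  Job 2: wait = 9
  Job 3: wait = 11
Sum of waiting times = 20
Average waiting time = 20/3 = 6.6667

6.6667


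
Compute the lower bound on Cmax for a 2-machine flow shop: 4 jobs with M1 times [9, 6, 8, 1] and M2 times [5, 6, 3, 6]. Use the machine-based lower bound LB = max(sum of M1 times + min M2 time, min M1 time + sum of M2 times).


LB1 = sum(M1 times) + min(M2 times) = 24 + 3 = 27
LB2 = min(M1 times) + sum(M2 times) = 1 + 20 = 21
Lower bound = max(LB1, LB2) = max(27, 21) = 27

27


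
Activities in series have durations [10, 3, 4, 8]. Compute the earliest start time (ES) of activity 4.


Activity 4 starts after activities 1 through 3 complete.
Predecessor durations: [10, 3, 4]
ES = 10 + 3 + 4 = 17

17


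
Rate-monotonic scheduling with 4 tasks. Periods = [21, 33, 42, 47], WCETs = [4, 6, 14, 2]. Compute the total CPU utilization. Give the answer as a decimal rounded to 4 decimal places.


Compute individual utilizations (exact fractions):
  Task 1: C/T = 4/21 (approx. 0.1905)
  Task 2: C/T = 6/33 = 2/11 (approx. 0.1818)
  Task 3: C/T = 14/42 = 1/3 (approx. 0.3333)
  Task 4: C/T = 2/47 (approx. 0.0426)
Total utilization U = 4/21 + 2/11 + 1/3 + 2/47 = 8123/10857
Rounded to 4 decimal places: U = 0.7482
RM (Liu & Layland) bound for 4 tasks = 0.756828; compare with U = 8123/10857 (approx. 0.748181)
U <= bound, so schedulable by RM sufficient condition.

0.7482


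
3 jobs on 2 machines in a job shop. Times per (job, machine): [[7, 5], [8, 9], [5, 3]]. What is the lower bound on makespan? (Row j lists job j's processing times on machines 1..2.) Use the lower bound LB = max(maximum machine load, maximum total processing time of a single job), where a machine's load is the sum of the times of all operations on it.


Machine loads:
  Machine 1: 7 + 8 + 5 = 20
  Machine 2: 5 + 9 + 3 = 17
Max machine load = 20
Job totals:
  Job 1: 12
  Job 2: 17
  Job 3: 8
Max job total = 17
Lower bound = max(20, 17) = 20

20


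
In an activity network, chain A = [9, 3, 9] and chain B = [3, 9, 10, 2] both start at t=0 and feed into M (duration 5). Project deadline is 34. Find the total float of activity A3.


Forward pass: ES(A3) = sum of predecessors on chain A = 12
EF = ES + duration = 12 + 9 = 21
Backward pass: LF(M) = deadline = 34; LS(M) = 34 - 5 = 29
LF(A3) = LS(M) - sum(successors on chain A) = 29 - 0 = 29
LS = LF - duration = 29 - 9 = 20
Total float = LS - ES = 20 - 12 = 8

8


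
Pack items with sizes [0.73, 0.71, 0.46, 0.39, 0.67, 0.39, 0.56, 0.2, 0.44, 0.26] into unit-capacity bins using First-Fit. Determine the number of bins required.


Place items sequentially using First-Fit:
  Item 0.73 -> new Bin 1
  Item 0.71 -> new Bin 2
  Item 0.46 -> new Bin 3
  Item 0.39 -> Bin 3 (now 0.85)
  Item 0.67 -> new Bin 4
  Item 0.39 -> new Bin 5
  Item 0.56 -> Bin 5 (now 0.95)
  Item 0.2 -> Bin 1 (now 0.93)
  Item 0.44 -> new Bin 6
  Item 0.26 -> Bin 2 (now 0.97)
Total bins used = 6

6


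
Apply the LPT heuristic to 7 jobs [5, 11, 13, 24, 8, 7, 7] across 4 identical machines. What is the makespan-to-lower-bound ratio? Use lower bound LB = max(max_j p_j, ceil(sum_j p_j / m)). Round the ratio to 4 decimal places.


LPT order: [24, 13, 11, 8, 7, 7, 5]
Machine loads after assignment: [24, 18, 18, 15]
LPT makespan = 24
Lower bound = max(max_job, ceil(total/4)) = max(24, 19) = 24
Ratio = 24 / 24 = 1.0

1.0


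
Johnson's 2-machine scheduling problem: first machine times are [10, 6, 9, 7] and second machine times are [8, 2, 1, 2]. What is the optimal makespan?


Apply Johnson's rule:
  Group 1 (a <= b): []
  Group 2 (a > b): [(1, 10, 8), (2, 6, 2), (4, 7, 2), (3, 9, 1)]
Optimal job order: [1, 2, 4, 3]
Schedule:
  Job 1: M1 done at 10, M2 done at 18
  Job 2: M1 done at 16, M2 done at 20
  Job 4: M1 done at 23, M2 done at 25
  Job 3: M1 done at 32, M2 done at 33
Makespan = 33

33


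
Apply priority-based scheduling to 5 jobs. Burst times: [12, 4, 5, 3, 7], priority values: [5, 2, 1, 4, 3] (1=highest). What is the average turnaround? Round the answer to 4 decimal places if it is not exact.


Sort by priority (ascending = highest first):
Order: [(1, 5), (2, 4), (3, 7), (4, 3), (5, 12)]
Completion times:
  Priority 1, burst=5, C=5
  Priority 2, burst=4, C=9
  Priority 3, burst=7, C=16
  Priority 4, burst=3, C=19
  Priority 5, burst=12, C=31
Average turnaround = 80/5 = 16.0

16.0


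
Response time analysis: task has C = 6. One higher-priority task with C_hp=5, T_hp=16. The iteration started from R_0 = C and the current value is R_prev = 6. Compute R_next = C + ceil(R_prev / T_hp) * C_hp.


R_next = C + ceil(R_prev / T_hp) * C_hp
ceil(6 / 16) = ceil(0.375) = 1
Interference = 1 * 5 = 5
R_next = 6 + 5 = 11

11


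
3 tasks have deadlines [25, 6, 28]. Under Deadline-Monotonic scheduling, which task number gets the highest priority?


Sort tasks by relative deadline (ascending):
  Task 2: deadline = 6
  Task 1: deadline = 25
  Task 3: deadline = 28
Priority order (highest first): [2, 1, 3]
Highest priority task = 2

2


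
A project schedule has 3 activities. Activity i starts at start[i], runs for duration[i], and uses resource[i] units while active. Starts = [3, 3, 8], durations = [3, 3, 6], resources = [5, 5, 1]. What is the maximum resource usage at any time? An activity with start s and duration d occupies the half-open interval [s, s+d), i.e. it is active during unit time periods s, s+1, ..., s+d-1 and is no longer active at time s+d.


Each activity i is active on [start_i, start_i + duration_i).
Compute total resource usage per time slot:
  t=0: active resources = [], total = 0
  t=1: active resources = [], total = 0
  t=2: active resources = [], total = 0
  t=3: active resources = [5, 5], total = 10
  t=4: active resources = [5, 5], total = 10
  t=5: active resources = [5, 5], total = 10
  t=6: active resources = [], total = 0
  t=7: active resources = [], total = 0
  t=8: active resources = [1], total = 1
  t=9: active resources = [1], total = 1
  t=10: active resources = [1], total = 1
  t=11: active resources = [1], total = 1
  t=12: active resources = [1], total = 1
  t=13: active resources = [1], total = 1
Peak resource demand = 10

10


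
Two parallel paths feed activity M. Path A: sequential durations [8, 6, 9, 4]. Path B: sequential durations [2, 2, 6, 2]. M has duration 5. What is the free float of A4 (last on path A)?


ES(A4) = sum of predecessors on chain A = 23
EF(A4) = ES + duration = 23 + 4 = 27
Successor of A4 is M. ES(M) = max(sum(A), sum(B)) = max(27, 12) = 27
Free float = ES(successor) - EF(current) = 27 - 27 = 0

0


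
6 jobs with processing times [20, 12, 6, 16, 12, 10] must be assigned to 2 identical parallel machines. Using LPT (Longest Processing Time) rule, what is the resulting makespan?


Sort jobs in decreasing order (LPT): [20, 16, 12, 12, 10, 6]
Assign each job to the least loaded machine:
  Machine 1: jobs [20, 12, 6], load = 38
  Machine 2: jobs [16, 12, 10], load = 38
Makespan = max load = 38

38


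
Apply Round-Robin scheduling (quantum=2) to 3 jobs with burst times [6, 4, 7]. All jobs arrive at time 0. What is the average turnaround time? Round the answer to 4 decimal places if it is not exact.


Time quantum = 2
Execution trace:
  J1 runs 2 units, time = 2
  J2 runs 2 units, time = 4
  J3 runs 2 units, time = 6
  J1 runs 2 units, time = 8
  J2 runs 2 units, time = 10
  J3 runs 2 units, time = 12
  J1 runs 2 units, time = 14
  J3 runs 2 units, time = 16
  J3 runs 1 units, time = 17
Finish times: [14, 10, 17]
Average turnaround = 41/3 = 13.6667

13.6667


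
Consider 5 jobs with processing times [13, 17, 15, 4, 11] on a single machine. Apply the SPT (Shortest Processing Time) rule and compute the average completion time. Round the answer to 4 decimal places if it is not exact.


Sort jobs by processing time (SPT order): [4, 11, 13, 15, 17]
Compute completion times sequentially:
  Job 1: processing = 4, completes at 4
  Job 2: processing = 11, completes at 15
  Job 3: processing = 13, completes at 28
  Job 4: processing = 15, completes at 43
  Job 5: processing = 17, completes at 60
Sum of completion times = 150
Average completion time = 150/5 = 30.0

30.0


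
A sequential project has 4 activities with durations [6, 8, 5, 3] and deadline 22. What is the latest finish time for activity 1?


LF(activity 1) = deadline - sum of successor durations
Successors: activities 2 through 4 with durations [8, 5, 3]
Sum of successor durations = 16
LF = 22 - 16 = 6

6


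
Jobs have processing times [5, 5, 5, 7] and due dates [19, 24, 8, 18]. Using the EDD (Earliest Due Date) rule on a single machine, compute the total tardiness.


Sort by due date (EDD order): [(5, 8), (7, 18), (5, 19), (5, 24)]
Compute completion times and tardiness:
  Job 1: p=5, d=8, C=5, tardiness=max(0,5-8)=0
  Job 2: p=7, d=18, C=12, tardiness=max(0,12-18)=0
  Job 3: p=5, d=19, C=17, tardiness=max(0,17-19)=0
  Job 4: p=5, d=24, C=22, tardiness=max(0,22-24)=0
Total tardiness = 0

0


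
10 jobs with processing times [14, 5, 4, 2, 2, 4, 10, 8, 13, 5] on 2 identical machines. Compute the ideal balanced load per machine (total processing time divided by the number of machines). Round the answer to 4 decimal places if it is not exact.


Total processing time = 14 + 5 + 4 + 2 + 2 + 4 + 10 + 8 + 13 + 5 = 67
Number of machines = 2
Ideal balanced load = 67 / 2 = 33.5

33.5


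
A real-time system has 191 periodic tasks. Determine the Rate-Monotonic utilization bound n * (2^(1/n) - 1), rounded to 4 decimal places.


Compute 2^(1/191) = 1.0036356358
Subtract 1: 1.0036356358 - 1 = 0.0036356358
Multiply by n: 191 * 0.0036356358 = 0.6944064378
Round to 4 dp: 0.6944

0.6944


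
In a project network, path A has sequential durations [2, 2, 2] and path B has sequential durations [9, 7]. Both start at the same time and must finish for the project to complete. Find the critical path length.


Path A total = 2 + 2 + 2 = 6
Path B total = 9 + 7 = 16
Critical path = longest path = max(6, 16) = 16

16


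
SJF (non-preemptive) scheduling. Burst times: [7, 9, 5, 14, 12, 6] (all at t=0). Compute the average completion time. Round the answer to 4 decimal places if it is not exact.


SJF order (ascending): [5, 6, 7, 9, 12, 14]
Completion times:
  Job 1: burst=5, C=5
  Job 2: burst=6, C=11
  Job 3: burst=7, C=18
  Job 4: burst=9, C=27
  Job 5: burst=12, C=39
  Job 6: burst=14, C=53
Average completion = 153/6 = 25.5

25.5


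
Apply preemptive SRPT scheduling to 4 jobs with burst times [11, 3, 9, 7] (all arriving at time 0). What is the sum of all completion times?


Since all jobs arrive at t=0, SRPT equals SPT ordering.
SPT order: [3, 7, 9, 11]
Completion times:
  Job 1: p=3, C=3
  Job 2: p=7, C=10
  Job 3: p=9, C=19
  Job 4: p=11, C=30
Total completion time = 3 + 10 + 19 + 30 = 62

62


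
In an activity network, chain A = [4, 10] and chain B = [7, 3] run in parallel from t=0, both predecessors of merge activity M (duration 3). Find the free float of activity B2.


ES(B2) = sum of predecessors on chain B = 7
EF(B2) = ES + duration = 7 + 3 = 10
Successor of B2 is M. ES(M) = max(sum(A), sum(B)) = max(14, 10) = 14
Free float = ES(successor) - EF(current) = 14 - 10 = 4

4


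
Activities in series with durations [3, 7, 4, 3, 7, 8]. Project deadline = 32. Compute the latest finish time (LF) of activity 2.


LF(activity 2) = deadline - sum of successor durations
Successors: activities 3 through 6 with durations [4, 3, 7, 8]
Sum of successor durations = 22
LF = 32 - 22 = 10

10


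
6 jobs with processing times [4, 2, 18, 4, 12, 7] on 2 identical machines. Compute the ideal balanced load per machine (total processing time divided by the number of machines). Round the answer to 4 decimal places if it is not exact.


Total processing time = 4 + 2 + 18 + 4 + 12 + 7 = 47
Number of machines = 2
Ideal balanced load = 47 / 2 = 23.5

23.5


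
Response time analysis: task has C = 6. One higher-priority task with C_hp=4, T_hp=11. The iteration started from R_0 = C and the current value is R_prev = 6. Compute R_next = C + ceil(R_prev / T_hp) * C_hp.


R_next = C + ceil(R_prev / T_hp) * C_hp
ceil(6 / 11) = ceil(0.5455) = 1
Interference = 1 * 4 = 4
R_next = 6 + 4 = 10

10


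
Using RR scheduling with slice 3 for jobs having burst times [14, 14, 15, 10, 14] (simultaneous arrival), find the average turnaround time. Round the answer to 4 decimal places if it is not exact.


Time quantum = 3
Execution trace:
  J1 runs 3 units, time = 3
  J2 runs 3 units, time = 6
  J3 runs 3 units, time = 9
  J4 runs 3 units, time = 12
  J5 runs 3 units, time = 15
  J1 runs 3 units, time = 18
  J2 runs 3 units, time = 21
  J3 runs 3 units, time = 24
  J4 runs 3 units, time = 27
  J5 runs 3 units, time = 30
  J1 runs 3 units, time = 33
  J2 runs 3 units, time = 36
  J3 runs 3 units, time = 39
  J4 runs 3 units, time = 42
  J5 runs 3 units, time = 45
  J1 runs 3 units, time = 48
  J2 runs 3 units, time = 51
  J3 runs 3 units, time = 54
  J4 runs 1 units, time = 55
  J5 runs 3 units, time = 58
  J1 runs 2 units, time = 60
  J2 runs 2 units, time = 62
  J3 runs 3 units, time = 65
  J5 runs 2 units, time = 67
Finish times: [60, 62, 65, 55, 67]
Average turnaround = 309/5 = 61.8

61.8


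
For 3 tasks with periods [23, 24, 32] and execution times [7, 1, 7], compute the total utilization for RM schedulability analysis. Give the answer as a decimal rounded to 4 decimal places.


Compute individual utilizations (exact fractions):
  Task 1: C/T = 7/23 (approx. 0.3043)
  Task 2: C/T = 1/24 (approx. 0.0417)
  Task 3: C/T = 7/32 (approx. 0.2188)
Total utilization U = 7/23 + 1/24 + 7/32 = 1247/2208
Rounded to 4 decimal places: U = 0.5648
RM (Liu & Layland) bound for 3 tasks = 0.779763; compare with U = 1247/2208 (approx. 0.564764)
U <= bound, so schedulable by RM sufficient condition.

0.5648


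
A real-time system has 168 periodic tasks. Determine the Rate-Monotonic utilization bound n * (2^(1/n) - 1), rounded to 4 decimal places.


Compute 2^(1/168) = 1.0041343992
Subtract 1: 1.0041343992 - 1 = 0.0041343992
Multiply by n: 168 * 0.0041343992 = 0.6945790656
Round to 4 dp: 0.6946

0.6946


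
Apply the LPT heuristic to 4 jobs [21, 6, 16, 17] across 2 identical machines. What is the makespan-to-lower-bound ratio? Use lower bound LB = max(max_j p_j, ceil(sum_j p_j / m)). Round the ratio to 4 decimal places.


LPT order: [21, 17, 16, 6]
Machine loads after assignment: [27, 33]
LPT makespan = 33
Lower bound = max(max_job, ceil(total/2)) = max(21, 30) = 30
Ratio = 33 / 30 = 1.1

1.1


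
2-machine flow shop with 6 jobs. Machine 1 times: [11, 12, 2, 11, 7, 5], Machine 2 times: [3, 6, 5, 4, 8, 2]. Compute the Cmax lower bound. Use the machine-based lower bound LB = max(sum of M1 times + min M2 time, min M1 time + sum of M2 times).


LB1 = sum(M1 times) + min(M2 times) = 48 + 2 = 50
LB2 = min(M1 times) + sum(M2 times) = 2 + 28 = 30
Lower bound = max(LB1, LB2) = max(50, 30) = 50

50


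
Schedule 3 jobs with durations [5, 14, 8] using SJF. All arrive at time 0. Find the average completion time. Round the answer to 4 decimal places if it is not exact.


SJF order (ascending): [5, 8, 14]
Completion times:
  Job 1: burst=5, C=5
  Job 2: burst=8, C=13
  Job 3: burst=14, C=27
Average completion = 45/3 = 15.0

15.0


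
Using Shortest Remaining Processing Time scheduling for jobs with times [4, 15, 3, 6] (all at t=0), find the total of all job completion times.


Since all jobs arrive at t=0, SRPT equals SPT ordering.
SPT order: [3, 4, 6, 15]
Completion times:
  Job 1: p=3, C=3
  Job 2: p=4, C=7
  Job 3: p=6, C=13
  Job 4: p=15, C=28
Total completion time = 3 + 7 + 13 + 28 = 51

51


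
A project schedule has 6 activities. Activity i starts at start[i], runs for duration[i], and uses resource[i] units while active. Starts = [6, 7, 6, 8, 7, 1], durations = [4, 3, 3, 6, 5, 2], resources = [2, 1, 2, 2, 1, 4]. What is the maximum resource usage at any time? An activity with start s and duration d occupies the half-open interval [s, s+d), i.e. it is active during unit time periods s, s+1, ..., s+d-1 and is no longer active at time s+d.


Each activity i is active on [start_i, start_i + duration_i).
Compute total resource usage per time slot:
  t=0: active resources = [], total = 0
  t=1: active resources = [4], total = 4
  t=2: active resources = [4], total = 4
  t=3: active resources = [], total = 0
  t=4: active resources = [], total = 0
  t=5: active resources = [], total = 0
  t=6: active resources = [2, 2], total = 4
  t=7: active resources = [2, 1, 2, 1], total = 6
  t=8: active resources = [2, 1, 2, 2, 1], total = 8
  t=9: active resources = [2, 1, 2, 1], total = 6
  t=10: active resources = [2, 1], total = 3
  t=11: active resources = [2, 1], total = 3
  t=12: active resources = [2], total = 2
  t=13: active resources = [2], total = 2
Peak resource demand = 8

8


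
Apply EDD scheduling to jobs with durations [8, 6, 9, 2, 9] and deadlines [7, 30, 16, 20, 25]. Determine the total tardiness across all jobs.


Sort by due date (EDD order): [(8, 7), (9, 16), (2, 20), (9, 25), (6, 30)]
Compute completion times and tardiness:
  Job 1: p=8, d=7, C=8, tardiness=max(0,8-7)=1
  Job 2: p=9, d=16, C=17, tardiness=max(0,17-16)=1
  Job 3: p=2, d=20, C=19, tardiness=max(0,19-20)=0
  Job 4: p=9, d=25, C=28, tardiness=max(0,28-25)=3
  Job 5: p=6, d=30, C=34, tardiness=max(0,34-30)=4
Total tardiness = 9

9


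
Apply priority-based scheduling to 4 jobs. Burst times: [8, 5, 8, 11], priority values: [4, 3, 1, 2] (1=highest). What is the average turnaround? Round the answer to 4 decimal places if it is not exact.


Sort by priority (ascending = highest first):
Order: [(1, 8), (2, 11), (3, 5), (4, 8)]
Completion times:
  Priority 1, burst=8, C=8
  Priority 2, burst=11, C=19
  Priority 3, burst=5, C=24
  Priority 4, burst=8, C=32
Average turnaround = 83/4 = 20.75

20.75


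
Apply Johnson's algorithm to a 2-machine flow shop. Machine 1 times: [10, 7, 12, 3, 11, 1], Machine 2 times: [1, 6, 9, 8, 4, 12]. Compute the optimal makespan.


Apply Johnson's rule:
  Group 1 (a <= b): [(6, 1, 12), (4, 3, 8)]
  Group 2 (a > b): [(3, 12, 9), (2, 7, 6), (5, 11, 4), (1, 10, 1)]
Optimal job order: [6, 4, 3, 2, 5, 1]
Schedule:
  Job 6: M1 done at 1, M2 done at 13
  Job 4: M1 done at 4, M2 done at 21
  Job 3: M1 done at 16, M2 done at 30
  Job 2: M1 done at 23, M2 done at 36
  Job 5: M1 done at 34, M2 done at 40
  Job 1: M1 done at 44, M2 done at 45
Makespan = 45

45


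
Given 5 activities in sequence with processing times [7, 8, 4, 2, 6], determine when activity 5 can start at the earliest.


Activity 5 starts after activities 1 through 4 complete.
Predecessor durations: [7, 8, 4, 2]
ES = 7 + 8 + 4 + 2 = 21

21


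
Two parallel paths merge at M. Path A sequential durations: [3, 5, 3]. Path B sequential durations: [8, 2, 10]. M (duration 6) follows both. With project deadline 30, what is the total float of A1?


Forward pass: ES(A1) = sum of predecessors on chain A = 0
EF = ES + duration = 0 + 3 = 3
Backward pass: LF(M) = deadline = 30; LS(M) = 30 - 6 = 24
LF(A1) = LS(M) - sum(successors on chain A) = 24 - 8 = 16
LS = LF - duration = 16 - 3 = 13
Total float = LS - ES = 13 - 0 = 13

13


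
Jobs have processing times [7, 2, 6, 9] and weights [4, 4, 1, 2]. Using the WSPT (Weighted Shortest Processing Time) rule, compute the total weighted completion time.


Compute p/w ratios and sort ascending (WSPT): [(2, 4), (7, 4), (9, 2), (6, 1)]
Compute weighted completion times:
  Job (p=2,w=4): C=2, w*C=4*2=8
  Job (p=7,w=4): C=9, w*C=4*9=36
  Job (p=9,w=2): C=18, w*C=2*18=36
  Job (p=6,w=1): C=24, w*C=1*24=24
Total weighted completion time = 104

104


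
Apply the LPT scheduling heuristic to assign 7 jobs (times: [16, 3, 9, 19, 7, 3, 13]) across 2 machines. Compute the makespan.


Sort jobs in decreasing order (LPT): [19, 16, 13, 9, 7, 3, 3]
Assign each job to the least loaded machine:
  Machine 1: jobs [19, 9, 7], load = 35
  Machine 2: jobs [16, 13, 3, 3], load = 35
Makespan = max load = 35

35


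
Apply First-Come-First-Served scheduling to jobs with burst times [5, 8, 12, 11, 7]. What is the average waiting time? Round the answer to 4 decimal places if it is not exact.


FCFS order (as given): [5, 8, 12, 11, 7]
Waiting times:
  Job 1: wait = 0
  Job 2: wait = 5
  Job 3: wait = 13
  Job 4: wait = 25
  Job 5: wait = 36
Sum of waiting times = 79
Average waiting time = 79/5 = 15.8

15.8


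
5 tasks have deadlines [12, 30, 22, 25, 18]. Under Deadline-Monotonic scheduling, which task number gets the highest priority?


Sort tasks by relative deadline (ascending):
  Task 1: deadline = 12
  Task 5: deadline = 18
  Task 3: deadline = 22
  Task 4: deadline = 25
  Task 2: deadline = 30
Priority order (highest first): [1, 5, 3, 4, 2]
Highest priority task = 1

1


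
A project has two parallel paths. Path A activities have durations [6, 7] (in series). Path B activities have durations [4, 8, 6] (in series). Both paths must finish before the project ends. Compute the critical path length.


Path A total = 6 + 7 = 13
Path B total = 4 + 8 + 6 = 18
Critical path = longest path = max(13, 18) = 18

18


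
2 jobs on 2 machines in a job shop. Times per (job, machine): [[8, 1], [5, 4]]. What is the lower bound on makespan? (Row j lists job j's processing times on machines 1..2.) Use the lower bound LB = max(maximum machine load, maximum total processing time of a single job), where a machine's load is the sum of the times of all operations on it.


Machine loads:
  Machine 1: 8 + 5 = 13
  Machine 2: 1 + 4 = 5
Max machine load = 13
Job totals:
  Job 1: 9
  Job 2: 9
Max job total = 9
Lower bound = max(13, 9) = 13

13


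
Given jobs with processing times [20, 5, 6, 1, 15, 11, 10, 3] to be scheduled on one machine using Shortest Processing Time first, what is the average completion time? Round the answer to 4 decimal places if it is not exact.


Sort jobs by processing time (SPT order): [1, 3, 5, 6, 10, 11, 15, 20]
Compute completion times sequentially:
  Job 1: processing = 1, completes at 1
  Job 2: processing = 3, completes at 4
  Job 3: processing = 5, completes at 9
  Job 4: processing = 6, completes at 15
  Job 5: processing = 10, completes at 25
  Job 6: processing = 11, completes at 36
  Job 7: processing = 15, completes at 51
  Job 8: processing = 20, completes at 71
Sum of completion times = 212
Average completion time = 212/8 = 26.5

26.5


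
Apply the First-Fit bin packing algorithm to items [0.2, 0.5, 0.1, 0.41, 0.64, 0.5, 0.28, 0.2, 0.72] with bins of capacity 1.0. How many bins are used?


Place items sequentially using First-Fit:
  Item 0.2 -> new Bin 1
  Item 0.5 -> Bin 1 (now 0.7)
  Item 0.1 -> Bin 1 (now 0.8)
  Item 0.41 -> new Bin 2
  Item 0.64 -> new Bin 3
  Item 0.5 -> Bin 2 (now 0.91)
  Item 0.28 -> Bin 3 (now 0.92)
  Item 0.2 -> Bin 1 (now 1.0)
  Item 0.72 -> new Bin 4
Total bins used = 4

4


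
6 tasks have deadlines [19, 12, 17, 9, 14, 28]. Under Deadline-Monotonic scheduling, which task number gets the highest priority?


Sort tasks by relative deadline (ascending):
  Task 4: deadline = 9
  Task 2: deadline = 12
  Task 5: deadline = 14
  Task 3: deadline = 17
  Task 1: deadline = 19
  Task 6: deadline = 28
Priority order (highest first): [4, 2, 5, 3, 1, 6]
Highest priority task = 4

4


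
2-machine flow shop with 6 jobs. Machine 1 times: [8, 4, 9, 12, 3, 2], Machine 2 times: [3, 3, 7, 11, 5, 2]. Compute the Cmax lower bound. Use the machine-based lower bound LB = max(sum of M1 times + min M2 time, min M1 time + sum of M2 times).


LB1 = sum(M1 times) + min(M2 times) = 38 + 2 = 40
LB2 = min(M1 times) + sum(M2 times) = 2 + 31 = 33
Lower bound = max(LB1, LB2) = max(40, 33) = 40

40


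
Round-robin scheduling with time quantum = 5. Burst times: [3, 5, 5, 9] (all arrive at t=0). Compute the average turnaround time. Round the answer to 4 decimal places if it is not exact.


Time quantum = 5
Execution trace:
  J1 runs 3 units, time = 3
  J2 runs 5 units, time = 8
  J3 runs 5 units, time = 13
  J4 runs 5 units, time = 18
  J4 runs 4 units, time = 22
Finish times: [3, 8, 13, 22]
Average turnaround = 46/4 = 11.5

11.5


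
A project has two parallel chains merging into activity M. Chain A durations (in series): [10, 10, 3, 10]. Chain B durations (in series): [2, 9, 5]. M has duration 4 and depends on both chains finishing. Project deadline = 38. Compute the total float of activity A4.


Forward pass: ES(A4) = sum of predecessors on chain A = 23
EF = ES + duration = 23 + 10 = 33
Backward pass: LF(M) = deadline = 38; LS(M) = 38 - 4 = 34
LF(A4) = LS(M) - sum(successors on chain A) = 34 - 0 = 34
LS = LF - duration = 34 - 10 = 24
Total float = LS - ES = 24 - 23 = 1

1


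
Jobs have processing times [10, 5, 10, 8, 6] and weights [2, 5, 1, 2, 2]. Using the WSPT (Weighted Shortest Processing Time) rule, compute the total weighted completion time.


Compute p/w ratios and sort ascending (WSPT): [(5, 5), (6, 2), (8, 2), (10, 2), (10, 1)]
Compute weighted completion times:
  Job (p=5,w=5): C=5, w*C=5*5=25
  Job (p=6,w=2): C=11, w*C=2*11=22
  Job (p=8,w=2): C=19, w*C=2*19=38
  Job (p=10,w=2): C=29, w*C=2*29=58
  Job (p=10,w=1): C=39, w*C=1*39=39
Total weighted completion time = 182

182


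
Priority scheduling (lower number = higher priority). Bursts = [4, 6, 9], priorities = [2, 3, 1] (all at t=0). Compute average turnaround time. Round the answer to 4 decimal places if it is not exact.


Sort by priority (ascending = highest first):
Order: [(1, 9), (2, 4), (3, 6)]
Completion times:
  Priority 1, burst=9, C=9
  Priority 2, burst=4, C=13
  Priority 3, burst=6, C=19
Average turnaround = 41/3 = 13.6667

13.6667


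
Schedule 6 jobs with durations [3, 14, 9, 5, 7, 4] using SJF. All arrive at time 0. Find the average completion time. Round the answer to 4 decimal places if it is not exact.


SJF order (ascending): [3, 4, 5, 7, 9, 14]
Completion times:
  Job 1: burst=3, C=3
  Job 2: burst=4, C=7
  Job 3: burst=5, C=12
  Job 4: burst=7, C=19
  Job 5: burst=9, C=28
  Job 6: burst=14, C=42
Average completion = 111/6 = 18.5

18.5


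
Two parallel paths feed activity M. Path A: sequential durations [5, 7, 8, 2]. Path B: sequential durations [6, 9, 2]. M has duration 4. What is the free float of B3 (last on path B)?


ES(B3) = sum of predecessors on chain B = 15
EF(B3) = ES + duration = 15 + 2 = 17
Successor of B3 is M. ES(M) = max(sum(A), sum(B)) = max(22, 17) = 22
Free float = ES(successor) - EF(current) = 22 - 17 = 5

5


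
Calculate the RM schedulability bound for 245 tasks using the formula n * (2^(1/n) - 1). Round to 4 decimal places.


Compute 2^(1/245) = 1.0028331781
Subtract 1: 1.0028331781 - 1 = 0.0028331781
Multiply by n: 245 * 0.0028331781 = 0.6941286345
Round to 4 dp: 0.6941

0.6941


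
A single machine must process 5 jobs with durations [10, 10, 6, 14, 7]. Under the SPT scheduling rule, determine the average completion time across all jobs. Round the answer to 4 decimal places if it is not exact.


Sort jobs by processing time (SPT order): [6, 7, 10, 10, 14]
Compute completion times sequentially:
  Job 1: processing = 6, completes at 6
  Job 2: processing = 7, completes at 13
  Job 3: processing = 10, completes at 23
  Job 4: processing = 10, completes at 33
  Job 5: processing = 14, completes at 47
Sum of completion times = 122
Average completion time = 122/5 = 24.4

24.4
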